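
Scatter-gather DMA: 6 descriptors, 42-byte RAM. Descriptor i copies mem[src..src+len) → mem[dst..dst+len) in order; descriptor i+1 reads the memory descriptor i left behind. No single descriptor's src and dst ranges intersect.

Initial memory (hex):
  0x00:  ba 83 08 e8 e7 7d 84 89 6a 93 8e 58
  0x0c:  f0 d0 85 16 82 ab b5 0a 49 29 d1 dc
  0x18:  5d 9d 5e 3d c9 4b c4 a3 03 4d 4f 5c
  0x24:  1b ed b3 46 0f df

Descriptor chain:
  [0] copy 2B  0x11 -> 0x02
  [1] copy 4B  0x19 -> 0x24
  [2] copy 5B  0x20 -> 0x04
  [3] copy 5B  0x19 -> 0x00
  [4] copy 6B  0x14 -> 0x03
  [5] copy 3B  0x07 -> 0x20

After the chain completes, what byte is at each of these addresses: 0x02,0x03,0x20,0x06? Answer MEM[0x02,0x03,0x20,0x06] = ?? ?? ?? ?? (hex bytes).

MEM[0x02,0x03,0x20,0x06] = 3d 49 5d dc

[0] 0x11->0x02 len=2 : ab b5
[1] 0x19->0x24 len=4 : 9d 5e 3d c9
[2] 0x20->0x04 len=5 : 03 4d 4f 5c 9d
[3] 0x19->0x00 len=5 : 9d 5e 3d c9 4b
[4] 0x14->0x03 len=6 : 49 29 d1 dc 5d 9d
[5] 0x07->0x20 len=3 : 5d 9d 93
query mem[0x02]=0x3d, mem[0x03]=0x49, mem[0x20]=0x5d, mem[0x06]=0xdc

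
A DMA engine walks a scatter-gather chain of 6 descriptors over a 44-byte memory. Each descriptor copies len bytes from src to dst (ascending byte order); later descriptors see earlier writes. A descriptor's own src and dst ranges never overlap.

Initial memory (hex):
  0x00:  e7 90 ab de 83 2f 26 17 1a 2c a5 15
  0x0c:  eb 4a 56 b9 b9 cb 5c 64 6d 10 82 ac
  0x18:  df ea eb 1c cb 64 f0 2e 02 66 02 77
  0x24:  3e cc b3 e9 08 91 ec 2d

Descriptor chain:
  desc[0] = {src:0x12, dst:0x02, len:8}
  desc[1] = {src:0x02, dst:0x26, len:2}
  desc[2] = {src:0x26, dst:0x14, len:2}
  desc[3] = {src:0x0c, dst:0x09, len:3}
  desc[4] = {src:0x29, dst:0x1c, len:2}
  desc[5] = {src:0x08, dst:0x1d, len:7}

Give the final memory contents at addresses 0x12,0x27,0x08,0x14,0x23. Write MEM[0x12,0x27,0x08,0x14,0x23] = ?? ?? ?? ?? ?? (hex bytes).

#0 dst[0x02+8] := {0x5c,0x64,0x6d,0x10,0x82,0xac,0xdf,0xea}
#1 dst[0x26+2] := {0x5c,0x64}
#2 dst[0x14+2] := {0x5c,0x64}
#3 dst[0x09+3] := {0xeb,0x4a,0x56}
#4 dst[0x1c+2] := {0x91,0xec}
#5 dst[0x1d+7] := {0xdf,0xeb,0x4a,0x56,0xeb,0x4a,0x56}
query mem[0x12]=0x5c, mem[0x27]=0x64, mem[0x08]=0xdf, mem[0x14]=0x5c, mem[0x23]=0x56

MEM[0x12,0x27,0x08,0x14,0x23] = 5c 64 df 5c 56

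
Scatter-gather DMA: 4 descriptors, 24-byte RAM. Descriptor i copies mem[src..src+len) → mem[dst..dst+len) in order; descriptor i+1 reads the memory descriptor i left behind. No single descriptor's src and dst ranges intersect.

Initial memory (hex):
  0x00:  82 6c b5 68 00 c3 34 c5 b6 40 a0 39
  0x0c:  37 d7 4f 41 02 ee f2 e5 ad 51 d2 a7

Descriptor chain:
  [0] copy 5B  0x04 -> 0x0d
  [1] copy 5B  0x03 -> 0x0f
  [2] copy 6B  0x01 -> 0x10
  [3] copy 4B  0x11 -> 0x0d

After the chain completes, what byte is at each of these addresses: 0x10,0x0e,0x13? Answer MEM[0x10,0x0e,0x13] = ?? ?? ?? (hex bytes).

[0] 0x04->0x0d len=5 : 00 c3 34 c5 b6
[1] 0x03->0x0f len=5 : 68 00 c3 34 c5
[2] 0x01->0x10 len=6 : 6c b5 68 00 c3 34
[3] 0x11->0x0d len=4 : b5 68 00 c3
query mem[0x10]=0xc3, mem[0x0e]=0x68, mem[0x13]=0x00

MEM[0x10,0x0e,0x13] = c3 68 00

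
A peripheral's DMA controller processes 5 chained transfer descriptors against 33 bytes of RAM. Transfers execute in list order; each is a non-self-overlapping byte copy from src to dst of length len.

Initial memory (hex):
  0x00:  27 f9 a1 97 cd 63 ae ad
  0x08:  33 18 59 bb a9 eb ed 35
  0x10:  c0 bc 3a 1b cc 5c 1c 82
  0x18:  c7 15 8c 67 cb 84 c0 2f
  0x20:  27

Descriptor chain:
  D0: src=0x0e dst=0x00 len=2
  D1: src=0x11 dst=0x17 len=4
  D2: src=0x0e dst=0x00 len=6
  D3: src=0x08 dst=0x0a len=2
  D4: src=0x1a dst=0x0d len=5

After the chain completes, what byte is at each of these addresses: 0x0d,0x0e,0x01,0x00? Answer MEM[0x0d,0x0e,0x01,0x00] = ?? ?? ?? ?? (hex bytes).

  after D0: wrote 2B at 0x00 = ed35
  after D1: wrote 4B at 0x17 = bc3a1bcc
  after D2: wrote 6B at 0x00 = ed35c0bc3a1b
  after D3: wrote 2B at 0x0a = 3318
  after D4: wrote 5B at 0x0d = cc67cb84c0
query mem[0x0d]=0xcc, mem[0x0e]=0x67, mem[0x01]=0x35, mem[0x00]=0xed

MEM[0x0d,0x0e,0x01,0x00] = cc 67 35 ed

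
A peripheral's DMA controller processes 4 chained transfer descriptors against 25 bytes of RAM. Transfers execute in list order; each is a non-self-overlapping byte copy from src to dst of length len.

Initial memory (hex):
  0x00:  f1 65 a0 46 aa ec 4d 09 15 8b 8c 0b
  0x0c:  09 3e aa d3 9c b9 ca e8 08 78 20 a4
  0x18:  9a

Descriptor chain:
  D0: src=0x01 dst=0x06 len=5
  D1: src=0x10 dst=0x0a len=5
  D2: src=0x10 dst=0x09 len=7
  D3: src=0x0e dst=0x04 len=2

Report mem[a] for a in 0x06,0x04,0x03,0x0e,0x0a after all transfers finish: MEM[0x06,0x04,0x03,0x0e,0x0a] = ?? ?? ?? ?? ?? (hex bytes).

MEM[0x06,0x04,0x03,0x0e,0x0a] = 65 78 46 78 b9

D0: mem[0x06..0x0a] <- [65 a0 46 aa ec]
D1: mem[0x0a..0x0e] <- [9c b9 ca e8 08]
D2: mem[0x09..0x0f] <- [9c b9 ca e8 08 78 20]
D3: mem[0x04..0x05] <- [78 20]
query mem[0x06]=0x65, mem[0x04]=0x78, mem[0x03]=0x46, mem[0x0e]=0x78, mem[0x0a]=0xb9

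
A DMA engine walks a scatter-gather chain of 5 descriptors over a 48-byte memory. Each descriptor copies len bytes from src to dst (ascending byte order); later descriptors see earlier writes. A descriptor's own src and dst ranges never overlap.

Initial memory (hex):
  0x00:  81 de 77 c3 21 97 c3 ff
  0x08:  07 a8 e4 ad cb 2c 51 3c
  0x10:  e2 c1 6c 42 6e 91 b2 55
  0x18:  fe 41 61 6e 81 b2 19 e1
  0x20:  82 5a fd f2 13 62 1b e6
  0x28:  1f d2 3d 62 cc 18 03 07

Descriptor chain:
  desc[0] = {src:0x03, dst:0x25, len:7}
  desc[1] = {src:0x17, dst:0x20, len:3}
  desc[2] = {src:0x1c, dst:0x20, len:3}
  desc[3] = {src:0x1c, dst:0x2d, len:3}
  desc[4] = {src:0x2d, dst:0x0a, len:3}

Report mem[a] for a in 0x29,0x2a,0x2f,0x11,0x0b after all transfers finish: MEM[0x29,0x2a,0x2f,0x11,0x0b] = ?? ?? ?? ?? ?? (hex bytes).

MEM[0x29,0x2a,0x2f,0x11,0x0b] = ff 07 19 c1 b2

D0: mem[0x25..0x2b] <- [c3 21 97 c3 ff 07 a8]
D1: mem[0x20..0x22] <- [55 fe 41]
D2: mem[0x20..0x22] <- [81 b2 19]
D3: mem[0x2d..0x2f] <- [81 b2 19]
D4: mem[0x0a..0x0c] <- [81 b2 19]
query mem[0x29]=0xff, mem[0x2a]=0x07, mem[0x2f]=0x19, mem[0x11]=0xc1, mem[0x0b]=0xb2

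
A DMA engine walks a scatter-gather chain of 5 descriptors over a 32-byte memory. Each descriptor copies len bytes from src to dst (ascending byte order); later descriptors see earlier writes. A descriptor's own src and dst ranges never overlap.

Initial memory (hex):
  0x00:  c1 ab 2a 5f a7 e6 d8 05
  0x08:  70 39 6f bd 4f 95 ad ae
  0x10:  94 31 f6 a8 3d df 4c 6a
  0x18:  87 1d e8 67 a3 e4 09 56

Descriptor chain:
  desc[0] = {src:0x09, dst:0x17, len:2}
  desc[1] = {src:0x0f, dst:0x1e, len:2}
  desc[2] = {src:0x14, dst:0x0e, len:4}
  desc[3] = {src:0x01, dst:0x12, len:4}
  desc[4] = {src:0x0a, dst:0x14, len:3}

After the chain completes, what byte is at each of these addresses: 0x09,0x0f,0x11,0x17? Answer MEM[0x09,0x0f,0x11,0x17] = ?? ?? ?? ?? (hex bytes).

MEM[0x09,0x0f,0x11,0x17] = 39 df 39 39

D0: mem[0x17..0x18] <- [39 6f]
D1: mem[0x1e..0x1f] <- [ae 94]
D2: mem[0x0e..0x11] <- [3d df 4c 39]
D3: mem[0x12..0x15] <- [ab 2a 5f a7]
D4: mem[0x14..0x16] <- [6f bd 4f]
query mem[0x09]=0x39, mem[0x0f]=0xdf, mem[0x11]=0x39, mem[0x17]=0x39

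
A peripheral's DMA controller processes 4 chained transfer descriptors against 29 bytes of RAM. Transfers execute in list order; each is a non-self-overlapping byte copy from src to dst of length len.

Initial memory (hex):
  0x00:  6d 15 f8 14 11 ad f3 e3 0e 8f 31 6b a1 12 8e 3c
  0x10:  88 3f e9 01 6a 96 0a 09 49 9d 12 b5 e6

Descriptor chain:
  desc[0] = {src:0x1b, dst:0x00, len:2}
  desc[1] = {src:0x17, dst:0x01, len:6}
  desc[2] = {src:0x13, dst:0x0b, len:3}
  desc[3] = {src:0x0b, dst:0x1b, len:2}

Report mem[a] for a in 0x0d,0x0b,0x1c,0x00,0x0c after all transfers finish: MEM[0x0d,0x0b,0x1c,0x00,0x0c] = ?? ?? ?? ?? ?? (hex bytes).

D0: mem[0x00..0x01] <- [b5 e6]
D1: mem[0x01..0x06] <- [09 49 9d 12 b5 e6]
D2: mem[0x0b..0x0d] <- [01 6a 96]
D3: mem[0x1b..0x1c] <- [01 6a]
query mem[0x0d]=0x96, mem[0x0b]=0x01, mem[0x1c]=0x6a, mem[0x00]=0xb5, mem[0x0c]=0x6a

MEM[0x0d,0x0b,0x1c,0x00,0x0c] = 96 01 6a b5 6a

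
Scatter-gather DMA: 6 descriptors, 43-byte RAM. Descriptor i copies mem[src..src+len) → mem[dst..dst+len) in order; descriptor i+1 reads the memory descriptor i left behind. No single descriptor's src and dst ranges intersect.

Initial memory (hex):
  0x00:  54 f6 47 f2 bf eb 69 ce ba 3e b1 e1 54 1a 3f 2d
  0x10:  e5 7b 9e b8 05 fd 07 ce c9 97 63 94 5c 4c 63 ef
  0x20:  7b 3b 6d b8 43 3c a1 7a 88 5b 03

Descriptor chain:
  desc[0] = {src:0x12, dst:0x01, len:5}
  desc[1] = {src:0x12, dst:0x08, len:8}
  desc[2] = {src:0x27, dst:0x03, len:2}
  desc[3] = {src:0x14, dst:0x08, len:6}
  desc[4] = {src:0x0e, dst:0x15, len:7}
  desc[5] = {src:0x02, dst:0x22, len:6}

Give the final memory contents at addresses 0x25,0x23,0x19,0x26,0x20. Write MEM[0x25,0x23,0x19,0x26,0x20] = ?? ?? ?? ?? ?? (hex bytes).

MEM[0x25,0x23,0x19,0x26,0x20] = 07 7a 9e 69 7b

[0] 0x12->0x01 len=5 : 9e b8 05 fd 07
[1] 0x12->0x08 len=8 : 9e b8 05 fd 07 ce c9 97
[2] 0x27->0x03 len=2 : 7a 88
[3] 0x14->0x08 len=6 : 05 fd 07 ce c9 97
[4] 0x0e->0x15 len=7 : c9 97 e5 7b 9e b8 05
[5] 0x02->0x22 len=6 : b8 7a 88 07 69 ce
query mem[0x25]=0x07, mem[0x23]=0x7a, mem[0x19]=0x9e, mem[0x26]=0x69, mem[0x20]=0x7b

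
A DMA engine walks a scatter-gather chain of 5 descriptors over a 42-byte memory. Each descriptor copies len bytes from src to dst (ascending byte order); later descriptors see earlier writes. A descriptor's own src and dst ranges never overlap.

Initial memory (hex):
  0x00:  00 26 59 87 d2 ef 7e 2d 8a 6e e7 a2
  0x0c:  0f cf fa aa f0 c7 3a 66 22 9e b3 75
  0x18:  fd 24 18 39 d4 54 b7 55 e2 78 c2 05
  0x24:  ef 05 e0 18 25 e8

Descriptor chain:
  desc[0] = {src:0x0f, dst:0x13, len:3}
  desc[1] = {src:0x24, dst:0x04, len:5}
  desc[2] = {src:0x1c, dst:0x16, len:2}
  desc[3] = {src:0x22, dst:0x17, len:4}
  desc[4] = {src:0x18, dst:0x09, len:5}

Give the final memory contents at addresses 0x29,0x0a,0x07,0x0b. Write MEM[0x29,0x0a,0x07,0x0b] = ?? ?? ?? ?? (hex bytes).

MEM[0x29,0x0a,0x07,0x0b] = e8 ef 18 05

  after D0: wrote 3B at 0x13 = aaf0c7
  after D1: wrote 5B at 0x04 = ef05e01825
  after D2: wrote 2B at 0x16 = d454
  after D3: wrote 4B at 0x17 = c205ef05
  after D4: wrote 5B at 0x09 = 05ef0539d4
query mem[0x29]=0xe8, mem[0x0a]=0xef, mem[0x07]=0x18, mem[0x0b]=0x05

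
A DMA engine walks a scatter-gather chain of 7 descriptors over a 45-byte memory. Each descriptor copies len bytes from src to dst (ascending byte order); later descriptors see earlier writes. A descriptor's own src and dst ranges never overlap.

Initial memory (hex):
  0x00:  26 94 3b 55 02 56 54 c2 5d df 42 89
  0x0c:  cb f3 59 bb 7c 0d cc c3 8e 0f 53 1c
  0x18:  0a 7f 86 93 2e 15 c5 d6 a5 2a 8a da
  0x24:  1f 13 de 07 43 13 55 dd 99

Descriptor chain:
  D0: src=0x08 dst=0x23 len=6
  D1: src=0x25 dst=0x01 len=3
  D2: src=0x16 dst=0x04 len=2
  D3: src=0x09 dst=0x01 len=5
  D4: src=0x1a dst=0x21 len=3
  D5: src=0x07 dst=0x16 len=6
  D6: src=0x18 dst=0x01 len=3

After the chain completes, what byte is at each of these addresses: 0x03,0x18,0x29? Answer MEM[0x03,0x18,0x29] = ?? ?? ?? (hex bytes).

MEM[0x03,0x18,0x29] = 89 df 13

[0] 0x08->0x23 len=6 : 5d df 42 89 cb f3
[1] 0x25->0x01 len=3 : 42 89 cb
[2] 0x16->0x04 len=2 : 53 1c
[3] 0x09->0x01 len=5 : df 42 89 cb f3
[4] 0x1a->0x21 len=3 : 86 93 2e
[5] 0x07->0x16 len=6 : c2 5d df 42 89 cb
[6] 0x18->0x01 len=3 : df 42 89
query mem[0x03]=0x89, mem[0x18]=0xdf, mem[0x29]=0x13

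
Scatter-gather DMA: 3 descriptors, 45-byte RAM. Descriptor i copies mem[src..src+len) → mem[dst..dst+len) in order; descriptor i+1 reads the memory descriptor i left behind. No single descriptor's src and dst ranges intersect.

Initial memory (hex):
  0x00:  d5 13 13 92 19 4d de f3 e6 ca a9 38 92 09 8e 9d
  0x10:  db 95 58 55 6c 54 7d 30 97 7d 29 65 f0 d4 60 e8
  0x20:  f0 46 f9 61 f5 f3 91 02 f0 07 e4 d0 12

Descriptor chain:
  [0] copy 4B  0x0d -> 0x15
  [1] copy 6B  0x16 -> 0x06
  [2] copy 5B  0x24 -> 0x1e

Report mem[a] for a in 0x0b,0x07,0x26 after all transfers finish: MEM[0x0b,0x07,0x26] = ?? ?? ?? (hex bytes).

D0: mem[0x15..0x18] <- [09 8e 9d db]
D1: mem[0x06..0x0b] <- [8e 9d db 7d 29 65]
D2: mem[0x1e..0x22] <- [f5 f3 91 02 f0]
query mem[0x0b]=0x65, mem[0x07]=0x9d, mem[0x26]=0x91

MEM[0x0b,0x07,0x26] = 65 9d 91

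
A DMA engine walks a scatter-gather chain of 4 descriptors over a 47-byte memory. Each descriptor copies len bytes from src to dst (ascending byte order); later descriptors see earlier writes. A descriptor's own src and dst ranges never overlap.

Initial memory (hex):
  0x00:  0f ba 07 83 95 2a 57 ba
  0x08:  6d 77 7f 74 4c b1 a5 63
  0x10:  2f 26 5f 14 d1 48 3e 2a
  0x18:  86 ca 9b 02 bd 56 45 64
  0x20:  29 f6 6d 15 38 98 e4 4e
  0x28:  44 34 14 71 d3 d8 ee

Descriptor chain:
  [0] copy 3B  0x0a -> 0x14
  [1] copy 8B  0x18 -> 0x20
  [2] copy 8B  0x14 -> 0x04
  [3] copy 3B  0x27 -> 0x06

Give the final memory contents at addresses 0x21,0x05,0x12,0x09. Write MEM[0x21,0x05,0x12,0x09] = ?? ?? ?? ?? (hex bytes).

MEM[0x21,0x05,0x12,0x09] = ca 74 5f ca

#0 dst[0x14+3] := {0x7f,0x74,0x4c}
#1 dst[0x20+8] := {0x86,0xca,0x9b,0x02,0xbd,0x56,0x45,0x64}
#2 dst[0x04+8] := {0x7f,0x74,0x4c,0x2a,0x86,0xca,0x9b,0x02}
#3 dst[0x06+3] := {0x64,0x44,0x34}
query mem[0x21]=0xca, mem[0x05]=0x74, mem[0x12]=0x5f, mem[0x09]=0xca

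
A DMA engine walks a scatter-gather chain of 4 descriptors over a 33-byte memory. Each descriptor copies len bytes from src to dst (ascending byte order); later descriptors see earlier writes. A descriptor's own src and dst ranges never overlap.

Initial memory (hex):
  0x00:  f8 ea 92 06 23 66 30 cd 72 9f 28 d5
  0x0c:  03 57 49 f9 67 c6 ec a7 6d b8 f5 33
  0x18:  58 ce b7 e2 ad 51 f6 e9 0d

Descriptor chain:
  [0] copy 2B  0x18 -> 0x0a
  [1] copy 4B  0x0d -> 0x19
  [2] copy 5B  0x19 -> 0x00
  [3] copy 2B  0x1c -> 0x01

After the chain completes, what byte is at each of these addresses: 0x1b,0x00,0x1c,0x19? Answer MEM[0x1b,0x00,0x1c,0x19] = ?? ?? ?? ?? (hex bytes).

  after D0: wrote 2B at 0x0a = 58ce
  after D1: wrote 4B at 0x19 = 5749f967
  after D2: wrote 5B at 0x00 = 5749f96751
  after D3: wrote 2B at 0x01 = 6751
query mem[0x1b]=0xf9, mem[0x00]=0x57, mem[0x1c]=0x67, mem[0x19]=0x57

MEM[0x1b,0x00,0x1c,0x19] = f9 57 67 57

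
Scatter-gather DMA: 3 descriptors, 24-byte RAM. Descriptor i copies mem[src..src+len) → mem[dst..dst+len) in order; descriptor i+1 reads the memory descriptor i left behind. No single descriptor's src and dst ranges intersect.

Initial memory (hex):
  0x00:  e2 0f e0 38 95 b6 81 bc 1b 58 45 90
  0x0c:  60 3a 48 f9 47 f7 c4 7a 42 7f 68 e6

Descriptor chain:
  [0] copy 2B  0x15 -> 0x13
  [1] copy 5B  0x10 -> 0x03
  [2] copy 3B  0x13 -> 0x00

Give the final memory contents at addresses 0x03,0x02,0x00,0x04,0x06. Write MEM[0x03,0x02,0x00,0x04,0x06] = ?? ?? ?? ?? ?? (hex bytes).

MEM[0x03,0x02,0x00,0x04,0x06] = 47 7f 7f f7 7f

[0] 0x15->0x13 len=2 : 7f 68
[1] 0x10->0x03 len=5 : 47 f7 c4 7f 68
[2] 0x13->0x00 len=3 : 7f 68 7f
query mem[0x03]=0x47, mem[0x02]=0x7f, mem[0x00]=0x7f, mem[0x04]=0xf7, mem[0x06]=0x7f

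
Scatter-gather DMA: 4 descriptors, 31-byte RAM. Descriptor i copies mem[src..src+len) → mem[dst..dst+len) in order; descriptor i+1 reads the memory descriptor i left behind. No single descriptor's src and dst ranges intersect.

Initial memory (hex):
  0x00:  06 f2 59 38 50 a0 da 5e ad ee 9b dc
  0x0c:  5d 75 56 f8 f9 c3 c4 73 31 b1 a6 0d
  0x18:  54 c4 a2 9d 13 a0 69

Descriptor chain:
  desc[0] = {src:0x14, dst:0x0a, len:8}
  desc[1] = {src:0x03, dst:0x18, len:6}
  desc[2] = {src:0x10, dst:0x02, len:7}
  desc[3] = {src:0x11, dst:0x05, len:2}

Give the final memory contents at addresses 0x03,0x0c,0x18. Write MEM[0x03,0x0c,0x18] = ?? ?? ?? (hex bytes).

MEM[0x03,0x0c,0x18] = 9d a6 38

[0] 0x14->0x0a len=8 : 31 b1 a6 0d 54 c4 a2 9d
[1] 0x03->0x18 len=6 : 38 50 a0 da 5e ad
[2] 0x10->0x02 len=7 : a2 9d c4 73 31 b1 a6
[3] 0x11->0x05 len=2 : 9d c4
query mem[0x03]=0x9d, mem[0x0c]=0xa6, mem[0x18]=0x38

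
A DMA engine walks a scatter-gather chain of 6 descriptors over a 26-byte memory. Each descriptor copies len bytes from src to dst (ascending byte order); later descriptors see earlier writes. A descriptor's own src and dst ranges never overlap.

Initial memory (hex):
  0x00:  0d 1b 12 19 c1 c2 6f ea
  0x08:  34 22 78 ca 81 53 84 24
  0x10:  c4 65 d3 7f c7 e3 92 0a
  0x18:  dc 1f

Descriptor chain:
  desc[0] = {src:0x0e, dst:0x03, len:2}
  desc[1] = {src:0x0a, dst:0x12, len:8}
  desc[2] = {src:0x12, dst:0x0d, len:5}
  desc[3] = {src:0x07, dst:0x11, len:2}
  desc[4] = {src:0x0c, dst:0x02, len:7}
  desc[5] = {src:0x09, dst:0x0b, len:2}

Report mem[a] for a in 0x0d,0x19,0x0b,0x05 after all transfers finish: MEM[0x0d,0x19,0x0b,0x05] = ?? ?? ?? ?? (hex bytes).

MEM[0x0d,0x19,0x0b,0x05] = 78 65 22 81

#0 dst[0x03+2] := {0x84,0x24}
#1 dst[0x12+8] := {0x78,0xca,0x81,0x53,0x84,0x24,0xc4,0x65}
#2 dst[0x0d+5] := {0x78,0xca,0x81,0x53,0x84}
#3 dst[0x11+2] := {0xea,0x34}
#4 dst[0x02+7] := {0x81,0x78,0xca,0x81,0x53,0xea,0x34}
#5 dst[0x0b+2] := {0x22,0x78}
query mem[0x0d]=0x78, mem[0x19]=0x65, mem[0x0b]=0x22, mem[0x05]=0x81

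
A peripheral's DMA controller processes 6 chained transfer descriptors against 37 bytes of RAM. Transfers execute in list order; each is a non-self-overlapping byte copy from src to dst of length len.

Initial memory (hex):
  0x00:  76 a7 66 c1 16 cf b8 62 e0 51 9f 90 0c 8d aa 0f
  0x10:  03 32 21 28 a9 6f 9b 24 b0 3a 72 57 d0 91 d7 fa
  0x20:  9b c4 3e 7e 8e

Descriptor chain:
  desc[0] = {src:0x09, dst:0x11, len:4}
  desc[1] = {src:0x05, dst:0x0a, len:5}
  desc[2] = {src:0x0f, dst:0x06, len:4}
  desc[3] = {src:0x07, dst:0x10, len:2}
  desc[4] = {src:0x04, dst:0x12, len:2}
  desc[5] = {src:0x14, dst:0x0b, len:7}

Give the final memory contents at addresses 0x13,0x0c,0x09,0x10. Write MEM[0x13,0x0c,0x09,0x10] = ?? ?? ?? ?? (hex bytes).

MEM[0x13,0x0c,0x09,0x10] = cf 6f 9f 3a

  after D0: wrote 4B at 0x11 = 519f900c
  after D1: wrote 5B at 0x0a = cfb862e051
  after D2: wrote 4B at 0x06 = 0f03519f
  after D3: wrote 2B at 0x10 = 0351
  after D4: wrote 2B at 0x12 = 16cf
  after D5: wrote 7B at 0x0b = 0c6f9b24b03a72
query mem[0x13]=0xcf, mem[0x0c]=0x6f, mem[0x09]=0x9f, mem[0x10]=0x3a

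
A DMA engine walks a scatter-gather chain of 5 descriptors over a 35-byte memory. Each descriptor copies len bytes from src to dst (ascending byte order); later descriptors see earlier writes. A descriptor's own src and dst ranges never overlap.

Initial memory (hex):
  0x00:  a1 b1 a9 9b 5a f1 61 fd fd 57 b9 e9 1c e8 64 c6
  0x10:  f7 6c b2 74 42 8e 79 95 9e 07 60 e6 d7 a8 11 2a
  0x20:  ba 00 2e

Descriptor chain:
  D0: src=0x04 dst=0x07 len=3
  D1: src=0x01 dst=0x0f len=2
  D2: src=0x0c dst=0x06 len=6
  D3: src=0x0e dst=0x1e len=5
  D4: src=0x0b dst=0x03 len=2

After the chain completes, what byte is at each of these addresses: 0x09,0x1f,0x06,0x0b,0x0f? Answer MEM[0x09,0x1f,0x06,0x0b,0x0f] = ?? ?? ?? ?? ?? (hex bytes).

[0] 0x04->0x07 len=3 : 5a f1 61
[1] 0x01->0x0f len=2 : b1 a9
[2] 0x0c->0x06 len=6 : 1c e8 64 b1 a9 6c
[3] 0x0e->0x1e len=5 : 64 b1 a9 6c b2
[4] 0x0b->0x03 len=2 : 6c 1c
query mem[0x09]=0xb1, mem[0x1f]=0xb1, mem[0x06]=0x1c, mem[0x0b]=0x6c, mem[0x0f]=0xb1

MEM[0x09,0x1f,0x06,0x0b,0x0f] = b1 b1 1c 6c b1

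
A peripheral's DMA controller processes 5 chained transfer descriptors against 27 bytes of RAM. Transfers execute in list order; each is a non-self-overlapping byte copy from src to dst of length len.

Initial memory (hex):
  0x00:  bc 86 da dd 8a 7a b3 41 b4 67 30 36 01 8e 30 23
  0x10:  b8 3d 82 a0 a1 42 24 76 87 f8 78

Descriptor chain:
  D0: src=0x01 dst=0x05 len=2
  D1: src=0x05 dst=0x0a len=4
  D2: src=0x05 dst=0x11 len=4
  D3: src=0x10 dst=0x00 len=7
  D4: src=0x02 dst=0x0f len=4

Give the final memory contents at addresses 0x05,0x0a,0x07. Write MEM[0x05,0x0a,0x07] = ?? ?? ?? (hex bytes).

MEM[0x05,0x0a,0x07] = 42 86 41

  after D0: wrote 2B at 0x05 = 86da
  after D1: wrote 4B at 0x0a = 86da41b4
  after D2: wrote 4B at 0x11 = 86da41b4
  after D3: wrote 7B at 0x00 = b886da41b44224
  after D4: wrote 4B at 0x0f = da41b442
query mem[0x05]=0x42, mem[0x0a]=0x86, mem[0x07]=0x41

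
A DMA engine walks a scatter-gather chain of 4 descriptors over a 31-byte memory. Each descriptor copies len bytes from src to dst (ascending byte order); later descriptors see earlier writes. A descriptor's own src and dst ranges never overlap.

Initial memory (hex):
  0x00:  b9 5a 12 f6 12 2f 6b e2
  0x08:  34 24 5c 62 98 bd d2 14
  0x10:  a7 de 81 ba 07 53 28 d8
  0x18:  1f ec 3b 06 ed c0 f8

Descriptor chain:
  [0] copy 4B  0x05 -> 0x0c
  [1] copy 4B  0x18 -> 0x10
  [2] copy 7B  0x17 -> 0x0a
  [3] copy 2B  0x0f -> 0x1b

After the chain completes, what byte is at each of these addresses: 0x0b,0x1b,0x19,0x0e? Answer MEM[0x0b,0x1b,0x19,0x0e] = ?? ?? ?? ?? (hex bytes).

MEM[0x0b,0x1b,0x19,0x0e] = 1f ed ec 06

  after D0: wrote 4B at 0x0c = 2f6be234
  after D1: wrote 4B at 0x10 = 1fec3b06
  after D2: wrote 7B at 0x0a = d81fec3b06edc0
  after D3: wrote 2B at 0x1b = edc0
query mem[0x0b]=0x1f, mem[0x1b]=0xed, mem[0x19]=0xec, mem[0x0e]=0x06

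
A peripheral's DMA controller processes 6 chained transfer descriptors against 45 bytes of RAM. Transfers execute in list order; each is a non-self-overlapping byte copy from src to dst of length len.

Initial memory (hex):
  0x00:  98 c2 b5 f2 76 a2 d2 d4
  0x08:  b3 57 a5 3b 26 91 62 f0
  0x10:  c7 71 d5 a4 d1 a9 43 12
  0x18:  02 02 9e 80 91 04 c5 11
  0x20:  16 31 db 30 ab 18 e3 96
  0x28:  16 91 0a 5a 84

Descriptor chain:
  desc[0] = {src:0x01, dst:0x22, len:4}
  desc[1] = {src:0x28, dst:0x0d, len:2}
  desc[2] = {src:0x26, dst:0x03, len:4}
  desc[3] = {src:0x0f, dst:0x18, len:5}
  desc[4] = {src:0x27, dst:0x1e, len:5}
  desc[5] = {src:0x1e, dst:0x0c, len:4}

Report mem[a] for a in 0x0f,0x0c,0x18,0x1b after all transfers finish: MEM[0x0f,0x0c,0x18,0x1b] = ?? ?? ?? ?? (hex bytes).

MEM[0x0f,0x0c,0x18,0x1b] = 0a 96 f0 d5

D0: mem[0x22..0x25] <- [c2 b5 f2 76]
D1: mem[0x0d..0x0e] <- [16 91]
D2: mem[0x03..0x06] <- [e3 96 16 91]
D3: mem[0x18..0x1c] <- [f0 c7 71 d5 a4]
D4: mem[0x1e..0x22] <- [96 16 91 0a 5a]
D5: mem[0x0c..0x0f] <- [96 16 91 0a]
query mem[0x0f]=0x0a, mem[0x0c]=0x96, mem[0x18]=0xf0, mem[0x1b]=0xd5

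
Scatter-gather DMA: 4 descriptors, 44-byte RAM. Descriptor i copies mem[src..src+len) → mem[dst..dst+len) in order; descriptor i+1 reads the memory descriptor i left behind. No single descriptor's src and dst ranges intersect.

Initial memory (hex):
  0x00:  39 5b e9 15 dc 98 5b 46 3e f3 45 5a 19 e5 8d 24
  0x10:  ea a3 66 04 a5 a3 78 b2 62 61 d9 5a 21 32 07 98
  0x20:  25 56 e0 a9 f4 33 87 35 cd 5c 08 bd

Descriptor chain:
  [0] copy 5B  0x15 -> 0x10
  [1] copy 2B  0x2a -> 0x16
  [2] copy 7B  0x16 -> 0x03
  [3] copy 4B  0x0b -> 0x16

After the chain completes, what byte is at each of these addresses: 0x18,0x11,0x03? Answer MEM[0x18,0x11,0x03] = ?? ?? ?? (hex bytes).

MEM[0x18,0x11,0x03] = e5 78 08

[0] 0x15->0x10 len=5 : a3 78 b2 62 61
[1] 0x2a->0x16 len=2 : 08 bd
[2] 0x16->0x03 len=7 : 08 bd 62 61 d9 5a 21
[3] 0x0b->0x16 len=4 : 5a 19 e5 8d
query mem[0x18]=0xe5, mem[0x11]=0x78, mem[0x03]=0x08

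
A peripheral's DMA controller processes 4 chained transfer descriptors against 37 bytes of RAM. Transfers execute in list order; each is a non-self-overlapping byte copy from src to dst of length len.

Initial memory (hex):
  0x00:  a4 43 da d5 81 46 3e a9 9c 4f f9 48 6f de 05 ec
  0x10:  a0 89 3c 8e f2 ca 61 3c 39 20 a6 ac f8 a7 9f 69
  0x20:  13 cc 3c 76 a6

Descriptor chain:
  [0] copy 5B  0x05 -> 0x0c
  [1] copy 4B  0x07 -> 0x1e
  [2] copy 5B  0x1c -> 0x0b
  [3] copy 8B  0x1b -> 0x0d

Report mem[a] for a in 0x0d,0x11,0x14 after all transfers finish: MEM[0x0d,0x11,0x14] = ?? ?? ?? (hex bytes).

D0: mem[0x0c..0x10] <- [46 3e a9 9c 4f]
D1: mem[0x1e..0x21] <- [a9 9c 4f f9]
D2: mem[0x0b..0x0f] <- [f8 a7 a9 9c 4f]
D3: mem[0x0d..0x14] <- [ac f8 a7 a9 9c 4f f9 3c]
query mem[0x0d]=0xac, mem[0x11]=0x9c, mem[0x14]=0x3c

MEM[0x0d,0x11,0x14] = ac 9c 3c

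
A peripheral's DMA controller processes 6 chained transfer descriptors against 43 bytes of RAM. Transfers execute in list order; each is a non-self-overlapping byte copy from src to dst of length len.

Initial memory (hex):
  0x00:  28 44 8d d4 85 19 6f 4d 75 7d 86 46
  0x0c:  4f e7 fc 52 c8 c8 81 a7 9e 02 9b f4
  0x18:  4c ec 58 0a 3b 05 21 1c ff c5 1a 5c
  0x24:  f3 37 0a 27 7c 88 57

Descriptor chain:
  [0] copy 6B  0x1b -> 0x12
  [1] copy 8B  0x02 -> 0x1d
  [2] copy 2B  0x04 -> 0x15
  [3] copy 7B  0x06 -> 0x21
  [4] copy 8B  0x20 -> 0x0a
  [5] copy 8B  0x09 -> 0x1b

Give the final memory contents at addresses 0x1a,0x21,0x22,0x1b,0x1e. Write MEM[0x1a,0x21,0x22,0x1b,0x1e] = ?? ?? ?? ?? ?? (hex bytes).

#0 dst[0x12+6] := {0x0a,0x3b,0x05,0x21,0x1c,0xff}
#1 dst[0x1d+8] := {0x8d,0xd4,0x85,0x19,0x6f,0x4d,0x75,0x7d}
#2 dst[0x15+2] := {0x85,0x19}
#3 dst[0x21+7] := {0x6f,0x4d,0x75,0x7d,0x86,0x46,0x4f}
#4 dst[0x0a+8] := {0x19,0x6f,0x4d,0x75,0x7d,0x86,0x46,0x4f}
#5 dst[0x1b+8] := {0x7d,0x19,0x6f,0x4d,0x75,0x7d,0x86,0x46}
query mem[0x1a]=0x58, mem[0x21]=0x86, mem[0x22]=0x46, mem[0x1b]=0x7d, mem[0x1e]=0x4d

MEM[0x1a,0x21,0x22,0x1b,0x1e] = 58 86 46 7d 4d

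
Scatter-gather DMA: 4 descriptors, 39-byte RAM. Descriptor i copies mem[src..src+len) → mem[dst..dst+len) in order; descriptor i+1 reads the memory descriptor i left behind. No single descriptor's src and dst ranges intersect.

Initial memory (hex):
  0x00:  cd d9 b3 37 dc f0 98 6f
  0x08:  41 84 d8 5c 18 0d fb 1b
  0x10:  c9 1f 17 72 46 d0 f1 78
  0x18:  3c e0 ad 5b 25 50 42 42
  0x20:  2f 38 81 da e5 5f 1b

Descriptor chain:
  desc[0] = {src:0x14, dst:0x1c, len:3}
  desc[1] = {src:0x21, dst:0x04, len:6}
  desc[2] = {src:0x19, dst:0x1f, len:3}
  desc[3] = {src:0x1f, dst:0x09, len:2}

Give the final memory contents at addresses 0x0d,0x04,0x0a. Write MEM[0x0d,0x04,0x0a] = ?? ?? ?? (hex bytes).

  after D0: wrote 3B at 0x1c = 46d0f1
  after D1: wrote 6B at 0x04 = 3881dae55f1b
  after D2: wrote 3B at 0x1f = e0ad5b
  after D3: wrote 2B at 0x09 = e0ad
query mem[0x0d]=0x0d, mem[0x04]=0x38, mem[0x0a]=0xad

MEM[0x0d,0x04,0x0a] = 0d 38 ad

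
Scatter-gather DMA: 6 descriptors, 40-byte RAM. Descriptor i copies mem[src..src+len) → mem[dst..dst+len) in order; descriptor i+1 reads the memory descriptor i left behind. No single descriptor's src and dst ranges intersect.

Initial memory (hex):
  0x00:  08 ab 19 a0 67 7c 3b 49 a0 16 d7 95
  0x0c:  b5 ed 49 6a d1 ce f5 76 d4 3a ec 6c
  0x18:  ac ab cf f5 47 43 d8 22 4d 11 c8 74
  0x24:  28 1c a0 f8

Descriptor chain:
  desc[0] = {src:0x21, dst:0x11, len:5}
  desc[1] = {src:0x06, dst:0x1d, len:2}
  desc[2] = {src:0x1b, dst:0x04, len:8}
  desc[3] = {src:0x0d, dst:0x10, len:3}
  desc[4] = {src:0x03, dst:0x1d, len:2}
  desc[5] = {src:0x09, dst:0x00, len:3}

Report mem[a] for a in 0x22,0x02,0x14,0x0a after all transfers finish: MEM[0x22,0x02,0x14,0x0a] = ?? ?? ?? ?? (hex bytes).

#0 dst[0x11+5] := {0x11,0xc8,0x74,0x28,0x1c}
#1 dst[0x1d+2] := {0x3b,0x49}
#2 dst[0x04+8] := {0xf5,0x47,0x3b,0x49,0x22,0x4d,0x11,0xc8}
#3 dst[0x10+3] := {0xed,0x49,0x6a}
#4 dst[0x1d+2] := {0xa0,0xf5}
#5 dst[0x00+3] := {0x4d,0x11,0xc8}
query mem[0x22]=0xc8, mem[0x02]=0xc8, mem[0x14]=0x28, mem[0x0a]=0x11

MEM[0x22,0x02,0x14,0x0a] = c8 c8 28 11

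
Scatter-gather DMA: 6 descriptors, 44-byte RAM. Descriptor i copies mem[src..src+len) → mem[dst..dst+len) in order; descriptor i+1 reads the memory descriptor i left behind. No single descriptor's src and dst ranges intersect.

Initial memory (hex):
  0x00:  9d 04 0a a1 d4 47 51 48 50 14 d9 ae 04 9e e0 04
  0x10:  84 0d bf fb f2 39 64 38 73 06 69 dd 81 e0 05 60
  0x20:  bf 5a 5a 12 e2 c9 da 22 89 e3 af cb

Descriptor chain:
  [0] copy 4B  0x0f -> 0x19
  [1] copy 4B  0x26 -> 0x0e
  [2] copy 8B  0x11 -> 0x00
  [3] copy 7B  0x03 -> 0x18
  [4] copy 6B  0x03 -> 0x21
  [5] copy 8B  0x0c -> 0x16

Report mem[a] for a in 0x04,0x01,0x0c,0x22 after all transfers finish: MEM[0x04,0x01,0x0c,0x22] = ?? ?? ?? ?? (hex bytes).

MEM[0x04,0x01,0x0c,0x22] = 39 bf 04 39

#0 dst[0x19+4] := {0x04,0x84,0x0d,0xbf}
#1 dst[0x0e+4] := {0xda,0x22,0x89,0xe3}
#2 dst[0x00+8] := {0xe3,0xbf,0xfb,0xf2,0x39,0x64,0x38,0x73}
#3 dst[0x18+7] := {0xf2,0x39,0x64,0x38,0x73,0x50,0x14}
#4 dst[0x21+6] := {0xf2,0x39,0x64,0x38,0x73,0x50}
#5 dst[0x16+8] := {0x04,0x9e,0xda,0x22,0x89,0xe3,0xbf,0xfb}
query mem[0x04]=0x39, mem[0x01]=0xbf, mem[0x0c]=0x04, mem[0x22]=0x39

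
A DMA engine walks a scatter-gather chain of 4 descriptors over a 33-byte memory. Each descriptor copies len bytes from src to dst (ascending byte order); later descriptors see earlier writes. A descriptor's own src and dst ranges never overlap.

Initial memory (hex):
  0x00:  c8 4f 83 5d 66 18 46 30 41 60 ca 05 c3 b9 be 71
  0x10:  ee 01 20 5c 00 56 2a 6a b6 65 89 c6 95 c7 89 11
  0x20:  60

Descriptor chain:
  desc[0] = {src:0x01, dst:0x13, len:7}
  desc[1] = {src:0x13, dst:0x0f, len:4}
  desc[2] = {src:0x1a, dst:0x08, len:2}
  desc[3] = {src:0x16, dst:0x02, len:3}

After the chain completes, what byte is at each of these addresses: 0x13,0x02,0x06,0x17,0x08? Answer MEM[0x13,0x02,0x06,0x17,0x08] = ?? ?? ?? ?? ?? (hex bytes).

  after D0: wrote 7B at 0x13 = 4f835d66184630
  after D1: wrote 4B at 0x0f = 4f835d66
  after D2: wrote 2B at 0x08 = 89c6
  after D3: wrote 3B at 0x02 = 661846
query mem[0x13]=0x4f, mem[0x02]=0x66, mem[0x06]=0x46, mem[0x17]=0x18, mem[0x08]=0x89

MEM[0x13,0x02,0x06,0x17,0x08] = 4f 66 46 18 89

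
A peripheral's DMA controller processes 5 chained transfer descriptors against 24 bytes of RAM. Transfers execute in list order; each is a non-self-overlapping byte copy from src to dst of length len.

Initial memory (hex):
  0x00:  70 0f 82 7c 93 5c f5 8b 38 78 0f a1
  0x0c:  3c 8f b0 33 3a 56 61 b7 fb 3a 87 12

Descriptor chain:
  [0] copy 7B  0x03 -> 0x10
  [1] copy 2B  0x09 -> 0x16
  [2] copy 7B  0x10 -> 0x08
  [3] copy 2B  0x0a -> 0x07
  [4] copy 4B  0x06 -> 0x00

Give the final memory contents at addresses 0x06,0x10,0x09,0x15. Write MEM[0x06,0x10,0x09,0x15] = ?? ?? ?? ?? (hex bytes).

MEM[0x06,0x10,0x09,0x15] = f5 7c 93 38

D0: mem[0x10..0x16] <- [7c 93 5c f5 8b 38 78]
D1: mem[0x16..0x17] <- [78 0f]
D2: mem[0x08..0x0e] <- [7c 93 5c f5 8b 38 78]
D3: mem[0x07..0x08] <- [5c f5]
D4: mem[0x00..0x03] <- [f5 5c f5 93]
query mem[0x06]=0xf5, mem[0x10]=0x7c, mem[0x09]=0x93, mem[0x15]=0x38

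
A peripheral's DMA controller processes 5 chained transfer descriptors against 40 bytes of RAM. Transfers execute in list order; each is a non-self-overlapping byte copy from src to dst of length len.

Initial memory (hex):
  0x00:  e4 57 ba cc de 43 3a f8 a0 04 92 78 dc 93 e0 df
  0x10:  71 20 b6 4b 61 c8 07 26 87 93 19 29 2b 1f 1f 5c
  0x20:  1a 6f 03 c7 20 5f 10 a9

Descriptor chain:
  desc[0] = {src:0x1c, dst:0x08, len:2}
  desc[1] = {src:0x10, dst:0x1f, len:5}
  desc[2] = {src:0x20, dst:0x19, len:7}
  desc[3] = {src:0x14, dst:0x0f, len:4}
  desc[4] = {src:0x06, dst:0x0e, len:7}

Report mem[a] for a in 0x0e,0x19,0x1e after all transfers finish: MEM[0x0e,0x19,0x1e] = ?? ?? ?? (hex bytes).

MEM[0x0e,0x19,0x1e] = 3a 20 5f

D0: mem[0x08..0x09] <- [2b 1f]
D1: mem[0x1f..0x23] <- [71 20 b6 4b 61]
D2: mem[0x19..0x1f] <- [20 b6 4b 61 20 5f 10]
D3: mem[0x0f..0x12] <- [61 c8 07 26]
D4: mem[0x0e..0x14] <- [3a f8 2b 1f 92 78 dc]
query mem[0x0e]=0x3a, mem[0x19]=0x20, mem[0x1e]=0x5f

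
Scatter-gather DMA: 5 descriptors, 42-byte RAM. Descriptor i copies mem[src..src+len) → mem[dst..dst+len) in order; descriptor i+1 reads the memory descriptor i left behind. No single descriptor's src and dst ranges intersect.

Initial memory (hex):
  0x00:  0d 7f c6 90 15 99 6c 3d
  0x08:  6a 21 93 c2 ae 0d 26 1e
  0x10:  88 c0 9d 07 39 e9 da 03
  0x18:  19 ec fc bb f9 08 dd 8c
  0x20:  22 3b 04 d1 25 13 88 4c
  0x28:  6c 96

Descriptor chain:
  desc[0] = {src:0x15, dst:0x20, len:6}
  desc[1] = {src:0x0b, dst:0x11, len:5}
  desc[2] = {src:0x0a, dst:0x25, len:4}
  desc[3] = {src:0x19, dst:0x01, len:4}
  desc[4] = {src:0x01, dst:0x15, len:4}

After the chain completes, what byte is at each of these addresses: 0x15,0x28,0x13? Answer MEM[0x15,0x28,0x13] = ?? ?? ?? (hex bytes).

#0 dst[0x20+6] := {0xe9,0xda,0x03,0x19,0xec,0xfc}
#1 dst[0x11+5] := {0xc2,0xae,0x0d,0x26,0x1e}
#2 dst[0x25+4] := {0x93,0xc2,0xae,0x0d}
#3 dst[0x01+4] := {0xec,0xfc,0xbb,0xf9}
#4 dst[0x15+4] := {0xec,0xfc,0xbb,0xf9}
query mem[0x15]=0xec, mem[0x28]=0x0d, mem[0x13]=0x0d

MEM[0x15,0x28,0x13] = ec 0d 0d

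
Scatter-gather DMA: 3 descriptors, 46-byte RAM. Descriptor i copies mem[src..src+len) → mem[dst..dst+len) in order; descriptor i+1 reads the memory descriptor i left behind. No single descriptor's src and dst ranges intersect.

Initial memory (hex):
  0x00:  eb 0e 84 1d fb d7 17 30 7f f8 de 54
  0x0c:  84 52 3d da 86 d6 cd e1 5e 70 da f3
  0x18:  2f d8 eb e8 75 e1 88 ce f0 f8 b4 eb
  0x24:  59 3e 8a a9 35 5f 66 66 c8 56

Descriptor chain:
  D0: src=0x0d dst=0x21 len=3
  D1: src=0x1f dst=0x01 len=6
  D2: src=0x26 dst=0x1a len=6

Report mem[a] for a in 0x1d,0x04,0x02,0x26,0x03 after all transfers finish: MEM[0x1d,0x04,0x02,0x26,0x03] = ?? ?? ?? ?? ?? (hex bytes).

MEM[0x1d,0x04,0x02,0x26,0x03] = 5f 3d f0 8a 52

[0] 0x0d->0x21 len=3 : 52 3d da
[1] 0x1f->0x01 len=6 : ce f0 52 3d da 59
[2] 0x26->0x1a len=6 : 8a a9 35 5f 66 66
query mem[0x1d]=0x5f, mem[0x04]=0x3d, mem[0x02]=0xf0, mem[0x26]=0x8a, mem[0x03]=0x52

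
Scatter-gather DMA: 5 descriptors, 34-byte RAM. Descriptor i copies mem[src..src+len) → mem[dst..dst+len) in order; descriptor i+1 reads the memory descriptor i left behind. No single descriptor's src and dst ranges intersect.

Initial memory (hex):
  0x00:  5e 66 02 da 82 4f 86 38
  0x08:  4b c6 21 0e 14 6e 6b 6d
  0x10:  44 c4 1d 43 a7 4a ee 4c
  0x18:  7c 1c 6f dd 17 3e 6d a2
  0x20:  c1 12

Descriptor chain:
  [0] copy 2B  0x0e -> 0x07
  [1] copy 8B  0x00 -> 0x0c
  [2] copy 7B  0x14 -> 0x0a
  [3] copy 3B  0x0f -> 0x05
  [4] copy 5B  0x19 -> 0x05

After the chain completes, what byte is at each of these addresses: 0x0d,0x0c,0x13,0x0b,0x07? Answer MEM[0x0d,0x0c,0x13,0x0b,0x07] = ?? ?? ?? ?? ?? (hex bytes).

MEM[0x0d,0x0c,0x13,0x0b,0x07] = 4c ee 6b 4a dd

  after D0: wrote 2B at 0x07 = 6b6d
  after D1: wrote 8B at 0x0c = 5e6602da824f866b
  after D2: wrote 7B at 0x0a = a74aee4c7c1c6f
  after D3: wrote 3B at 0x05 = 1c6f4f
  after D4: wrote 5B at 0x05 = 1c6fdd173e
query mem[0x0d]=0x4c, mem[0x0c]=0xee, mem[0x13]=0x6b, mem[0x0b]=0x4a, mem[0x07]=0xdd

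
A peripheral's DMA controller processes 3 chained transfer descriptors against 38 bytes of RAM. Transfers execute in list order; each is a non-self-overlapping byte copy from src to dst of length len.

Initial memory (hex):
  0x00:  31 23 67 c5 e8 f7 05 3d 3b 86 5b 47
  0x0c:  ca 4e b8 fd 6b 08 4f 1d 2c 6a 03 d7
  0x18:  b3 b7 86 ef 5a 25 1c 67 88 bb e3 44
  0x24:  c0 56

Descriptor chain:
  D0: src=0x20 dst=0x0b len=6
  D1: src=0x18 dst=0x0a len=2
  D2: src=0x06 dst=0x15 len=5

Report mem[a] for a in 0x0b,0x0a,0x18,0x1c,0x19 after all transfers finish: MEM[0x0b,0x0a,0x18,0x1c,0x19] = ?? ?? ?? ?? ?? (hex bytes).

[0] 0x20->0x0b len=6 : 88 bb e3 44 c0 56
[1] 0x18->0x0a len=2 : b3 b7
[2] 0x06->0x15 len=5 : 05 3d 3b 86 b3
query mem[0x0b]=0xb7, mem[0x0a]=0xb3, mem[0x18]=0x86, mem[0x1c]=0x5a, mem[0x19]=0xb3

MEM[0x0b,0x0a,0x18,0x1c,0x19] = b7 b3 86 5a b3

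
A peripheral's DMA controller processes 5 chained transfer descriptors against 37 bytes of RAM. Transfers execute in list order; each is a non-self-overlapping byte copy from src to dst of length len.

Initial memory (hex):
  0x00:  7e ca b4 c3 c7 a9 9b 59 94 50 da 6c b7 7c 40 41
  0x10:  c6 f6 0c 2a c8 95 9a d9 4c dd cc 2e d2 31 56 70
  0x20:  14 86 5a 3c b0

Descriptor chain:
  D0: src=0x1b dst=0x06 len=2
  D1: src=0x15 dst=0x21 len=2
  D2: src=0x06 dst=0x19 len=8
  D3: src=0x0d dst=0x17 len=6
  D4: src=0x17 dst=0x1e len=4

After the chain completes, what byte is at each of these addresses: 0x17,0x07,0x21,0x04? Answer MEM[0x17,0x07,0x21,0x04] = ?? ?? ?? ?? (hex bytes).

MEM[0x17,0x07,0x21,0x04] = 7c d2 c6 c7

D0: mem[0x06..0x07] <- [2e d2]
D1: mem[0x21..0x22] <- [95 9a]
D2: mem[0x19..0x20] <- [2e d2 94 50 da 6c b7 7c]
D3: mem[0x17..0x1c] <- [7c 40 41 c6 f6 0c]
D4: mem[0x1e..0x21] <- [7c 40 41 c6]
query mem[0x17]=0x7c, mem[0x07]=0xd2, mem[0x21]=0xc6, mem[0x04]=0xc7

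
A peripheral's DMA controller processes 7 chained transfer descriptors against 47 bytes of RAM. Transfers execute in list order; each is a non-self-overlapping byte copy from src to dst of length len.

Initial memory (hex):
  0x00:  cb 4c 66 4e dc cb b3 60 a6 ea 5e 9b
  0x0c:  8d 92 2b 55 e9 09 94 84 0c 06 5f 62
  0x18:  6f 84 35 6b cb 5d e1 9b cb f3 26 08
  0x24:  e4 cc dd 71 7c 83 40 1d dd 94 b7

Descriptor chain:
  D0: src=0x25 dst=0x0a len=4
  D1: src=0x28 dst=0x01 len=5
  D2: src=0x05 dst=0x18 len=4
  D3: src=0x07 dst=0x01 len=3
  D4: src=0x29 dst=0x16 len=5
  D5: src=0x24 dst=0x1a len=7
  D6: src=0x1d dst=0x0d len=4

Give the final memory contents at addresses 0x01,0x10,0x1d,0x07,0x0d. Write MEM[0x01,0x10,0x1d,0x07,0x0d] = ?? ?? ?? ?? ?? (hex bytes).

MEM[0x01,0x10,0x1d,0x07,0x0d] = 60 40 71 60 71

[0] 0x25->0x0a len=4 : cc dd 71 7c
[1] 0x28->0x01 len=5 : 7c 83 40 1d dd
[2] 0x05->0x18 len=4 : dd b3 60 a6
[3] 0x07->0x01 len=3 : 60 a6 ea
[4] 0x29->0x16 len=5 : 83 40 1d dd 94
[5] 0x24->0x1a len=7 : e4 cc dd 71 7c 83 40
[6] 0x1d->0x0d len=4 : 71 7c 83 40
query mem[0x01]=0x60, mem[0x10]=0x40, mem[0x1d]=0x71, mem[0x07]=0x60, mem[0x0d]=0x71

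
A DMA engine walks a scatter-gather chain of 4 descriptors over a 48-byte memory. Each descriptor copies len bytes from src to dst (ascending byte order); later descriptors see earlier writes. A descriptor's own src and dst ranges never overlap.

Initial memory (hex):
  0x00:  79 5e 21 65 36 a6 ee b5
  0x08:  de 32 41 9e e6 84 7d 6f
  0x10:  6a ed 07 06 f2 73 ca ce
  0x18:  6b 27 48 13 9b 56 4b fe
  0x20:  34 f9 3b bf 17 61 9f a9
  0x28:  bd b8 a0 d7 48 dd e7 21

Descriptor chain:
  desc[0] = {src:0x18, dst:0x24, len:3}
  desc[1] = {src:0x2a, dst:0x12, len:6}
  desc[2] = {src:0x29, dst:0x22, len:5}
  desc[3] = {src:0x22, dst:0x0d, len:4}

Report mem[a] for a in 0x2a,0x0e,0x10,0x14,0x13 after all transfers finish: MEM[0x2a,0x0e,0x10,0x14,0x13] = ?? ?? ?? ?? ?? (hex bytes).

D0: mem[0x24..0x26] <- [6b 27 48]
D1: mem[0x12..0x17] <- [a0 d7 48 dd e7 21]
D2: mem[0x22..0x26] <- [b8 a0 d7 48 dd]
D3: mem[0x0d..0x10] <- [b8 a0 d7 48]
query mem[0x2a]=0xa0, mem[0x0e]=0xa0, mem[0x10]=0x48, mem[0x14]=0x48, mem[0x13]=0xd7

MEM[0x2a,0x0e,0x10,0x14,0x13] = a0 a0 48 48 d7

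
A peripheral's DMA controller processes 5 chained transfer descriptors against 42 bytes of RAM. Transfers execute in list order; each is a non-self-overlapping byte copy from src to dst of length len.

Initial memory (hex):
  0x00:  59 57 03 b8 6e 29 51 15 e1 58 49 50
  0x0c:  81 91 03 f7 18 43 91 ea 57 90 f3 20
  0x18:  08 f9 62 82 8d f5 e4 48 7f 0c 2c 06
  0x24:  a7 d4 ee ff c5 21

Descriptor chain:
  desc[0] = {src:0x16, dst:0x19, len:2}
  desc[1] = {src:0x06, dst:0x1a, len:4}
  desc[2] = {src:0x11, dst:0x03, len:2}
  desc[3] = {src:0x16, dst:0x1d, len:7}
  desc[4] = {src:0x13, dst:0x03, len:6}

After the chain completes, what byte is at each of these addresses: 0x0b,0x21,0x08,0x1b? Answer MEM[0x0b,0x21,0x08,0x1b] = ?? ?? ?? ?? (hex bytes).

[0] 0x16->0x19 len=2 : f3 20
[1] 0x06->0x1a len=4 : 51 15 e1 58
[2] 0x11->0x03 len=2 : 43 91
[3] 0x16->0x1d len=7 : f3 20 08 f3 51 15 e1
[4] 0x13->0x03 len=6 : ea 57 90 f3 20 08
query mem[0x0b]=0x50, mem[0x21]=0x51, mem[0x08]=0x08, mem[0x1b]=0x15

MEM[0x0b,0x21,0x08,0x1b] = 50 51 08 15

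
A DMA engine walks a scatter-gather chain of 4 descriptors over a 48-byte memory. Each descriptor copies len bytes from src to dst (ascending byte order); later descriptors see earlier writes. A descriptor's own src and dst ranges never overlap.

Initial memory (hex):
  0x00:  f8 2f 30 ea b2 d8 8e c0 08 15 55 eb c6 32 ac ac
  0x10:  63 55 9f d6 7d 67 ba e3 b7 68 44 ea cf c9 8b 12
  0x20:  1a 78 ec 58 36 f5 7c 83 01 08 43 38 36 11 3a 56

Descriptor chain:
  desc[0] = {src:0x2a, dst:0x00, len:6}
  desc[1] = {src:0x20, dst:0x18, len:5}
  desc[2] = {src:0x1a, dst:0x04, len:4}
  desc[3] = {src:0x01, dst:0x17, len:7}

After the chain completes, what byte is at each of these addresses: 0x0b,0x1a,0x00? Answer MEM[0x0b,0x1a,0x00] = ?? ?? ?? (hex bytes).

  after D0: wrote 6B at 0x00 = 433836113a56
  after D1: wrote 5B at 0x18 = 1a78ec5836
  after D2: wrote 4B at 0x04 = ec5836c9
  after D3: wrote 7B at 0x17 = 383611ec5836c9
query mem[0x0b]=0xeb, mem[0x1a]=0xec, mem[0x00]=0x43

MEM[0x0b,0x1a,0x00] = eb ec 43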